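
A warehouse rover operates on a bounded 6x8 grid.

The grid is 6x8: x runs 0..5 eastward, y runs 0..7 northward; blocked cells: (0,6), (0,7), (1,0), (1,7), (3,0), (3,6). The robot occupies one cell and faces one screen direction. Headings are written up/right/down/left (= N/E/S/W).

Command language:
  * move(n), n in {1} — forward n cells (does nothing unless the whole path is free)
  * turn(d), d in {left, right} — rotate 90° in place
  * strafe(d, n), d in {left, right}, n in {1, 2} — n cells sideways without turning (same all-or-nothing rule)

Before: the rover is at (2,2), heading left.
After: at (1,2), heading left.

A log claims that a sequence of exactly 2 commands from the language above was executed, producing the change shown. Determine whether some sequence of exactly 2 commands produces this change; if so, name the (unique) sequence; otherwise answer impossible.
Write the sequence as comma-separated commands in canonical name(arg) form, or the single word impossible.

move(1), strafe(left, 2)

key: running strafe(left, 2) before move(1) would end elsewhere — order is forced
initial: at (2,2), heading left
[1] after move(1): at (1,2), heading left
[2] after strafe(left, 2): at (1,2), heading left
no rival 2-sequence matches.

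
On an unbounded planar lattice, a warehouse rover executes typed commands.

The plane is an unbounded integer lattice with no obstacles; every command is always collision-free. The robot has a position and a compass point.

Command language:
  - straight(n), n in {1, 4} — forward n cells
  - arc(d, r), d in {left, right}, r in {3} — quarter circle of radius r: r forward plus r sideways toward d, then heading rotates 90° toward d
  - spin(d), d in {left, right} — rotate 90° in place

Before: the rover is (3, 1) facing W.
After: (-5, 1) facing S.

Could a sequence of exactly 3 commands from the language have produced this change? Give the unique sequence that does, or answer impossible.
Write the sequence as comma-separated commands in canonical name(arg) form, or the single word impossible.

straight(4), straight(4), spin(left)

key: cell and facing (now S) both changed — the 3 commands mix motion and turning
t0: (3, 1) facing W
1. straight(4) → (-1, 1) facing W
2. straight(4) → (-5, 1) facing W
3. spin(left) → (-5, 1) facing S
all 216 alternatives checked — unique.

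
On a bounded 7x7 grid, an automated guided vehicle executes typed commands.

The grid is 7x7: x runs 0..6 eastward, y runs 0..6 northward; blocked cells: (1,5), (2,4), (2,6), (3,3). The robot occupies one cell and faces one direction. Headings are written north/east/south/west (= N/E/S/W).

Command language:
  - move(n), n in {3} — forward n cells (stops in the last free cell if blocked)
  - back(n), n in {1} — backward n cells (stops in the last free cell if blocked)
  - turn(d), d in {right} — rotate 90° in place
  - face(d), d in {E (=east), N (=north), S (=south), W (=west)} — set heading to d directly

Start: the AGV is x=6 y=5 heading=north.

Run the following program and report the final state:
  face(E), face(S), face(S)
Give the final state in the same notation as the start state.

begin: x=6 y=5 heading=north
step 1 (face(E)): x=6 y=5 heading=east
step 2 (face(S)): x=6 y=5 heading=south
step 3 (face(S)): x=6 y=5 heading=south

x=6 y=5 heading=south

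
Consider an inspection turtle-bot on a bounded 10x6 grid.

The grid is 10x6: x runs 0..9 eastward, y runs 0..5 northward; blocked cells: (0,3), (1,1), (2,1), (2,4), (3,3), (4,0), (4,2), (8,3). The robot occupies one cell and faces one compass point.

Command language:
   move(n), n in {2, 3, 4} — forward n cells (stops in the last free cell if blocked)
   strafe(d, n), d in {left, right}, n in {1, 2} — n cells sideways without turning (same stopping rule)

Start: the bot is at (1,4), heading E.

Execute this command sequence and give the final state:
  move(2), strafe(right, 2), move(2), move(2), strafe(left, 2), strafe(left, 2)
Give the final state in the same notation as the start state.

t0: at (1,4), heading E
1. move(2) → at (1,4), heading E
2. strafe(right, 2) → at (1,2), heading E
3. move(2) → at (3,2), heading E
4. move(2) → at (3,2), heading E
5. strafe(left, 2) → at (3,2), heading E
6. strafe(left, 2) → at (3,2), heading E

at (3,2), heading E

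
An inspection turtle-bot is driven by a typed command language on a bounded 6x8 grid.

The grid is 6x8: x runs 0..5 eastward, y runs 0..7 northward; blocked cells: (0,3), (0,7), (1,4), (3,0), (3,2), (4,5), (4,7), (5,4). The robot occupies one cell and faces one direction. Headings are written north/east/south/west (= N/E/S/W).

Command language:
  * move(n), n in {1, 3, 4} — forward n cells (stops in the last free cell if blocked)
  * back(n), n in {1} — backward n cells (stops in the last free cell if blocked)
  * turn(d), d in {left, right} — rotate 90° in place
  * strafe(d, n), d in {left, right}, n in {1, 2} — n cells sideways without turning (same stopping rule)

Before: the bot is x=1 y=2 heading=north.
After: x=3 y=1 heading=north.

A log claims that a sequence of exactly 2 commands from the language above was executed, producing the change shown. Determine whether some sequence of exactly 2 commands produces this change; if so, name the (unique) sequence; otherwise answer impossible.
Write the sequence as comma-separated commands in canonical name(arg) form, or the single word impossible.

back(1), strafe(right, 2)

key: running strafe(right, 2) before back(1) would end elsewhere — order is forced
t0: x=1 y=2 heading=north
1. back(1) → x=1 y=1 heading=north
2. strafe(right, 2) → x=3 y=1 heading=north
no rival 2-sequence matches.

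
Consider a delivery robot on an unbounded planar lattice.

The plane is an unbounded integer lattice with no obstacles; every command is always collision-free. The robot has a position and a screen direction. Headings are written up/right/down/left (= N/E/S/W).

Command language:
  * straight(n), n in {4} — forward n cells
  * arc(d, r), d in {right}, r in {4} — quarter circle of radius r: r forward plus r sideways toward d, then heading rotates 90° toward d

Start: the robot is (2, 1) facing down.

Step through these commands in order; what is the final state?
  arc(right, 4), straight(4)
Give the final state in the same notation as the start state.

t0: (2, 1) facing down
step 1 (arc(right, 4)): (-2, -3) facing left
step 2 (straight(4)): (-6, -3) facing left

(-6, -3) facing left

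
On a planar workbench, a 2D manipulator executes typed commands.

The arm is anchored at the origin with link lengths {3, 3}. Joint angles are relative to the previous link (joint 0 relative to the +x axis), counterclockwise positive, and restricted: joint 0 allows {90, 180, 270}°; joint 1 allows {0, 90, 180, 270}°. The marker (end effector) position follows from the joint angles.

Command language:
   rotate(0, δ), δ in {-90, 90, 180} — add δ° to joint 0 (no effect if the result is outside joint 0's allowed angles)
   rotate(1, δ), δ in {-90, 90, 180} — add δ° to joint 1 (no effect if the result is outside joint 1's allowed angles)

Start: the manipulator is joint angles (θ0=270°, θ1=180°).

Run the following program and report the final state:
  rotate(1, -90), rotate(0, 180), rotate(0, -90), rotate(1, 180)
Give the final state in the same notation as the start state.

joint angles (θ0=90°, θ1=270°)

initial: joint angles (θ0=270°, θ1=180°)
[1] after rotate(1, -90): joint angles (θ0=270°, θ1=90°)
[2] after rotate(0, 180): joint angles (θ0=90°, θ1=90°)
[3] after rotate(0, -90): joint angles (θ0=90°, θ1=90°)
[4] after rotate(1, 180): joint angles (θ0=90°, θ1=270°)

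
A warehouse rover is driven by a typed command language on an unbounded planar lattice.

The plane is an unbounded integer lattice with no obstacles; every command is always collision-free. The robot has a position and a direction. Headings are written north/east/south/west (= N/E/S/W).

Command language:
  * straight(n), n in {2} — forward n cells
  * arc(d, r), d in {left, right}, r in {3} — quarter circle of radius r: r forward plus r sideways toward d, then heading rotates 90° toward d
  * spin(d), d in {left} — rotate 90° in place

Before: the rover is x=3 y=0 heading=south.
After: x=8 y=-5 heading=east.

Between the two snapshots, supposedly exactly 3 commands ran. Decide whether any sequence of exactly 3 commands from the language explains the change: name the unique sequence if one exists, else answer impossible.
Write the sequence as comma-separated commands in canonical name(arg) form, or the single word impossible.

straight(2), arc(left, 3), straight(2)

key: cell and facing (now E) both changed — the 3 commands mix motion and turning
from: x=3 y=0 heading=south
step 1 (straight(2)): x=3 y=-2 heading=south
step 2 (arc(left, 3)): x=6 y=-5 heading=east
step 3 (straight(2)): x=8 y=-5 heading=east
no rival 3-sequence matches.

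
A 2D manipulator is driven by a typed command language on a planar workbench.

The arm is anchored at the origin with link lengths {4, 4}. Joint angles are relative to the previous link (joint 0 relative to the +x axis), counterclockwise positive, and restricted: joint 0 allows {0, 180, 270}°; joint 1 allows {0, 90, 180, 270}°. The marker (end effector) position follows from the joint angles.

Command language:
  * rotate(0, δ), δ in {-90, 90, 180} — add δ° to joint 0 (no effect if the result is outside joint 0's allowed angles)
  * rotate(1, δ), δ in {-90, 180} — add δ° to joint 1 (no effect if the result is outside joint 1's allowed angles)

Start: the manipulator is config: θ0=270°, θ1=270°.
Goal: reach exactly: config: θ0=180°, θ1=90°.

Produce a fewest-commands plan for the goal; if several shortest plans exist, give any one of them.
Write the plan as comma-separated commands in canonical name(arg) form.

rotate(0, -90), rotate(1, 180)

start: config: θ0=270°, θ1=270°
t=1 rotate(0, -90) ⇒ config: θ0=180°, θ1=270°
t=2 rotate(1, 180) ⇒ config: θ0=180°, θ1=90°
nothing shorter than 2 reaches the goal.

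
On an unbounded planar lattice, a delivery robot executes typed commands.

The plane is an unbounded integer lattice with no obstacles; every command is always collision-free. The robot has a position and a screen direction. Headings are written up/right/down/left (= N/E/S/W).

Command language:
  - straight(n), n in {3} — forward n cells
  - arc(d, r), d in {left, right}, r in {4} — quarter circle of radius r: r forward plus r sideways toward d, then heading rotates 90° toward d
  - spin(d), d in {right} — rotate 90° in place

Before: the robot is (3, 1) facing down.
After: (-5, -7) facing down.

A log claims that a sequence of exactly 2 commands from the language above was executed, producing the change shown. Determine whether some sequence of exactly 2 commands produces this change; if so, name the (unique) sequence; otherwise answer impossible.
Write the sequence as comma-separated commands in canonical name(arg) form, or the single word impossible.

arc(right, 4), arc(left, 4)

key: running arc(left, 4) before arc(right, 4) would end elsewhere — order is forced
initial: (3, 1) facing down
step 1 (arc(right, 4)): (-1, -3) facing left
step 2 (arc(left, 4)): (-5, -7) facing down
all 16 alternatives checked — unique.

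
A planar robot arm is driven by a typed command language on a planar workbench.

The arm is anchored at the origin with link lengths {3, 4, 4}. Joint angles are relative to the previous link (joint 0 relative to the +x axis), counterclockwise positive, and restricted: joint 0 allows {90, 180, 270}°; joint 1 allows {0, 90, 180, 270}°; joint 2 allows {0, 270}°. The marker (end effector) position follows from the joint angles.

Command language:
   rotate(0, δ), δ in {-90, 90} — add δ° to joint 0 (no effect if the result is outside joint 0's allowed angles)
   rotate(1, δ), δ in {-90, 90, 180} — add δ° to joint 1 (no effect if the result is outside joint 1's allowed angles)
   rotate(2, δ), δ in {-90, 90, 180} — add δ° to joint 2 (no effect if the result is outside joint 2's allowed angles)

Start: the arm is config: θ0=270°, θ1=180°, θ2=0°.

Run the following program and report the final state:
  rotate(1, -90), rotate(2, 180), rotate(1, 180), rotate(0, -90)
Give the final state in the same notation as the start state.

t0: config: θ0=270°, θ1=180°, θ2=0°
step 1 (rotate(1, -90)): config: θ0=270°, θ1=90°, θ2=0°
step 2 (rotate(2, 180)): config: θ0=270°, θ1=90°, θ2=0°
step 3 (rotate(1, 180)): config: θ0=270°, θ1=270°, θ2=0°
step 4 (rotate(0, -90)): config: θ0=180°, θ1=270°, θ2=0°

config: θ0=180°, θ1=270°, θ2=0°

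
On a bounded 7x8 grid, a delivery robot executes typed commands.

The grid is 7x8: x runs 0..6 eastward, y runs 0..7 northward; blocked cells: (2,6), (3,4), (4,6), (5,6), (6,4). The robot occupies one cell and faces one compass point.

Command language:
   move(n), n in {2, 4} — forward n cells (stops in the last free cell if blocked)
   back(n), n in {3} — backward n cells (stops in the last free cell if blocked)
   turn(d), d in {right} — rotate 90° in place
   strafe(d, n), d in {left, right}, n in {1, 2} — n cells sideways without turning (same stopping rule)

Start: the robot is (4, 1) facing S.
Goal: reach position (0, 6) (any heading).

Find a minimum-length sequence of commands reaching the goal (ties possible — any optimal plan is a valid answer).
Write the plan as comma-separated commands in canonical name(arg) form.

strafe(right, 1), back(3), strafe(right, 1), strafe(right, 2), back(3)

start: (4, 1) facing S
1. strafe(right, 1) → (3, 1) facing S
2. back(3) → (3, 3) facing S
3. strafe(right, 1) → (2, 3) facing S
4. strafe(right, 2) → (0, 3) facing S
5. back(3) → (0, 6) facing S
no 4-step plan works, so 5 is optimal.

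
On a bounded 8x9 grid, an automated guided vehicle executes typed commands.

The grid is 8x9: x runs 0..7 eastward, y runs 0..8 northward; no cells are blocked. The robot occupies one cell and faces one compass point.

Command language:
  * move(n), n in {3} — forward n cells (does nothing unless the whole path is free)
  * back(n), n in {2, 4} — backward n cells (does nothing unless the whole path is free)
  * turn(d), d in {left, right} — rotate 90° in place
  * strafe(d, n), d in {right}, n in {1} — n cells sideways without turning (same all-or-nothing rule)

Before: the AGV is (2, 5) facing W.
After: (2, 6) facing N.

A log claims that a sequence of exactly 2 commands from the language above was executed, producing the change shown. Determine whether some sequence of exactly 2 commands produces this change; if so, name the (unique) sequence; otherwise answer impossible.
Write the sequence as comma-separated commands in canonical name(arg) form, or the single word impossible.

key: order matters: swapping strafe(right, 1) and turn(right) lands elsewhere
t0: (2, 5) facing W
[1] after strafe(right, 1): (2, 6) facing W
[2] after turn(right): (2, 6) facing N
no other 2-command option fits: unique.

strafe(right, 1), turn(right)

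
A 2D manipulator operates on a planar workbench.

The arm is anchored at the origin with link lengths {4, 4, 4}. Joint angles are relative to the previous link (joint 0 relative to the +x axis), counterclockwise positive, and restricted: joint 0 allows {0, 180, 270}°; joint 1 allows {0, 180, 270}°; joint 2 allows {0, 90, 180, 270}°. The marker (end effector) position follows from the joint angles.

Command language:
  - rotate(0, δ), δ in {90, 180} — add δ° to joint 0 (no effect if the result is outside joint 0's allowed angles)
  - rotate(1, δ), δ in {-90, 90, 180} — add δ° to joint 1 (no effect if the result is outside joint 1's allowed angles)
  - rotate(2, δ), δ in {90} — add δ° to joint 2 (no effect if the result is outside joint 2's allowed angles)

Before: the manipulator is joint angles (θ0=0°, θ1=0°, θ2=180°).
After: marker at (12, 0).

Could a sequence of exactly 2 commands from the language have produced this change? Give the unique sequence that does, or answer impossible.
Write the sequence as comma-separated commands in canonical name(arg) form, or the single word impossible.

start: joint angles (θ0=0°, θ1=0°, θ2=180°)
step 1 (rotate(2, 90)): joint angles (θ0=0°, θ1=0°, θ2=270°)
step 2 (rotate(2, 90)): joint angles (θ0=0°, θ1=0°, θ2=0°)
no rival 2-sequence matches.

rotate(2, 90), rotate(2, 90)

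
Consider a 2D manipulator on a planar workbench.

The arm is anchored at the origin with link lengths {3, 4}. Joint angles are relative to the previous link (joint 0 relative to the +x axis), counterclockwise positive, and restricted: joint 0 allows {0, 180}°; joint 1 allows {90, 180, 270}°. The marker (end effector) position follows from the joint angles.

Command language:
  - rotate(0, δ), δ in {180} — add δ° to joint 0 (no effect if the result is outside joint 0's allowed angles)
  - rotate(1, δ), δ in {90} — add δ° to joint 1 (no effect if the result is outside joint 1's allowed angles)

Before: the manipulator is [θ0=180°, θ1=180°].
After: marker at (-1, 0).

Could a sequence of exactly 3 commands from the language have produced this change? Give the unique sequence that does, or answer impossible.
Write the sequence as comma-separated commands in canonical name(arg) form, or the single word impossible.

from: [θ0=180°, θ1=180°]
1. rotate(0, 180) → [θ0=0°, θ1=180°]
2. rotate(0, 180) → [θ0=180°, θ1=180°]
3. rotate(0, 180) → [θ0=0°, θ1=180°]
uniquely the one of 8 3-step routes that fits.

rotate(0, 180), rotate(0, 180), rotate(0, 180)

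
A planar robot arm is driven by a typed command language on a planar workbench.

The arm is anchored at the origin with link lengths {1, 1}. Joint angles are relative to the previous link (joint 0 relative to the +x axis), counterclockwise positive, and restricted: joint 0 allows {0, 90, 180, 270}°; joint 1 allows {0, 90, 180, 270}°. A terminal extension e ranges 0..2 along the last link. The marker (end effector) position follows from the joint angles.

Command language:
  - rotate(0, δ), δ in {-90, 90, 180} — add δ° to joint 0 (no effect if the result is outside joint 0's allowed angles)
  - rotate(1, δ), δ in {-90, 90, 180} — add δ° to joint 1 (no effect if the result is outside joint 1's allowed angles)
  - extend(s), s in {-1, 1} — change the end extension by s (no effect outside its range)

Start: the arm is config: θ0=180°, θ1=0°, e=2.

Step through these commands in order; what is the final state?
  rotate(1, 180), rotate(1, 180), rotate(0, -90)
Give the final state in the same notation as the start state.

config: θ0=90°, θ1=0°, e=2

from: config: θ0=180°, θ1=0°, e=2
[1] after rotate(1, 180): config: θ0=180°, θ1=180°, e=2
[2] after rotate(1, 180): config: θ0=180°, θ1=0°, e=2
[3] after rotate(0, -90): config: θ0=90°, θ1=0°, e=2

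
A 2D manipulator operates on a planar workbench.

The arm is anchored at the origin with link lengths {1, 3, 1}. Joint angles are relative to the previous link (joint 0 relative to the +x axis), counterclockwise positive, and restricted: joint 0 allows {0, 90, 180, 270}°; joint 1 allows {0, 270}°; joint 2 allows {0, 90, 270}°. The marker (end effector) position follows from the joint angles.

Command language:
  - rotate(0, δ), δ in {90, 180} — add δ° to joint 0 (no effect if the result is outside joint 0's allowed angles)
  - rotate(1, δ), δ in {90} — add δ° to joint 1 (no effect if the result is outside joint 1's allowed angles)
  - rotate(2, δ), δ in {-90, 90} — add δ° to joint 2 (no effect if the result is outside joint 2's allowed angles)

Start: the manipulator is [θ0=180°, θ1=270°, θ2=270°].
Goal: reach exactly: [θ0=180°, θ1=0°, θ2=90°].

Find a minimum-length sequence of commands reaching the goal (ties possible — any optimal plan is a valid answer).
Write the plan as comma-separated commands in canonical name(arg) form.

t0: [θ0=180°, θ1=270°, θ2=270°]
[1] after rotate(2, 90): [θ0=180°, θ1=270°, θ2=0°]
[2] after rotate(2, 90): [θ0=180°, θ1=270°, θ2=90°]
[3] after rotate(1, 90): [θ0=180°, θ1=0°, θ2=90°]
minimal: 3 command(s), checked below 3.

rotate(2, 90), rotate(2, 90), rotate(1, 90)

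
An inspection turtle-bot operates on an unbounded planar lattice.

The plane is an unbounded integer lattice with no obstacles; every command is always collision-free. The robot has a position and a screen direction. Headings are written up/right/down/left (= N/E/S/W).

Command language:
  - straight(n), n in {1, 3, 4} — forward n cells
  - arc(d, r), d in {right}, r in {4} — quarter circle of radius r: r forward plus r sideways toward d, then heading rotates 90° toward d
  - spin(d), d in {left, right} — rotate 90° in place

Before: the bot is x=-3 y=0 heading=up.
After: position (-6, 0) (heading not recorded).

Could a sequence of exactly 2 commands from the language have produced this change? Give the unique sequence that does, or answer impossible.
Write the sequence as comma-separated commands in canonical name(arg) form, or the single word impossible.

spin(left), straight(3)

key: running straight(3) before spin(left) would end elsewhere — order is forced
t0: x=-3 y=0 heading=up
[1] after spin(left): x=-3 y=0 heading=left
[2] after straight(3): x=-6 y=0 heading=left
no other 2-command option fits: unique.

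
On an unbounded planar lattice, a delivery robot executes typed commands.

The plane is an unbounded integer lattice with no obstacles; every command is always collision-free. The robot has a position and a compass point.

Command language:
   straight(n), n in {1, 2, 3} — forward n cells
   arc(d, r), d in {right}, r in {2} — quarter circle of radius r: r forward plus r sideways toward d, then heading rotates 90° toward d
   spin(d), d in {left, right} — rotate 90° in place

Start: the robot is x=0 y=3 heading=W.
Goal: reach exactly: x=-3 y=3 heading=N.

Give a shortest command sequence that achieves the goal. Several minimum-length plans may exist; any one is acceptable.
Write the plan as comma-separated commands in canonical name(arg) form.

begin: x=0 y=3 heading=W
t=1 straight(3) ⇒ x=-3 y=3 heading=W
t=2 spin(right) ⇒ x=-3 y=3 heading=N
no 1-step plan works, so 2 is optimal.

straight(3), spin(right)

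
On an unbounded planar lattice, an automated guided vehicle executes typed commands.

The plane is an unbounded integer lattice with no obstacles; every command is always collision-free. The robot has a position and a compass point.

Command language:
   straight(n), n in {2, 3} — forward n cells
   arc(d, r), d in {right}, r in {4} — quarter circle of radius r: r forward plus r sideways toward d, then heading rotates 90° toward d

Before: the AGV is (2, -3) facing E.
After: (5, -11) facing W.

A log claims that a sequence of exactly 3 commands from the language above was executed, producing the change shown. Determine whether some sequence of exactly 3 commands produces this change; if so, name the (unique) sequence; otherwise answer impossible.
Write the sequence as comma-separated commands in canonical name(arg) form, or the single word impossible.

key: running arc(right, 4) before straight(3) would end elsewhere — order is forced
start: (2, -3) facing E
step 1 (straight(3)): (5, -3) facing E
step 2 (arc(right, 4)): (9, -7) facing S
step 3 (arc(right, 4)): (5, -11) facing W
all 27 alternatives checked — unique.

straight(3), arc(right, 4), arc(right, 4)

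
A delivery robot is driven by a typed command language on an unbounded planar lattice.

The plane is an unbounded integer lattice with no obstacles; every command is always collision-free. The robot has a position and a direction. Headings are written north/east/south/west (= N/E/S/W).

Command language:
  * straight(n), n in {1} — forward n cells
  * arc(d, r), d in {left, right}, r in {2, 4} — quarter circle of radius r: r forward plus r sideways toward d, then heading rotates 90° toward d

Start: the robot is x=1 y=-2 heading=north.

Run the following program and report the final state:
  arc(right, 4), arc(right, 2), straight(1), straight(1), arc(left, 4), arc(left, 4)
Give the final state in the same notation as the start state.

t0: x=1 y=-2 heading=north
t=1 arc(right, 4) ⇒ x=5 y=2 heading=east
t=2 arc(right, 2) ⇒ x=7 y=0 heading=south
t=3 straight(1) ⇒ x=7 y=-1 heading=south
t=4 straight(1) ⇒ x=7 y=-2 heading=south
t=5 arc(left, 4) ⇒ x=11 y=-6 heading=east
t=6 arc(left, 4) ⇒ x=15 y=-2 heading=north

x=15 y=-2 heading=north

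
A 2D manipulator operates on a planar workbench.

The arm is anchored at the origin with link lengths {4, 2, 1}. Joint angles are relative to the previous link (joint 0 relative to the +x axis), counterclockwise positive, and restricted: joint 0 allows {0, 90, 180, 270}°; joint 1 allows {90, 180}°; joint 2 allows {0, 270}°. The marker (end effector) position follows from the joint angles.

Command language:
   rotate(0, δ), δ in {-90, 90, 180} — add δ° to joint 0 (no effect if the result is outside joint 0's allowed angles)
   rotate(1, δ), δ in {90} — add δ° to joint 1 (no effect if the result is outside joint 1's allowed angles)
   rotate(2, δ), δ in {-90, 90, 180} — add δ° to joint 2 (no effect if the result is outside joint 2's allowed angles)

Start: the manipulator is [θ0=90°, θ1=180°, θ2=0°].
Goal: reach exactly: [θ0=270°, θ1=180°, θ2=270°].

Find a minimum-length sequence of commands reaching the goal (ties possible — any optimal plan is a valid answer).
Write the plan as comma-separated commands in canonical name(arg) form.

rotate(2, -90), rotate(0, 180)

start: [θ0=90°, θ1=180°, θ2=0°]
1. rotate(2, -90) → [θ0=90°, θ1=180°, θ2=270°]
2. rotate(0, 180) → [θ0=270°, θ1=180°, θ2=270°]
minimal: 2 command(s), checked below 2.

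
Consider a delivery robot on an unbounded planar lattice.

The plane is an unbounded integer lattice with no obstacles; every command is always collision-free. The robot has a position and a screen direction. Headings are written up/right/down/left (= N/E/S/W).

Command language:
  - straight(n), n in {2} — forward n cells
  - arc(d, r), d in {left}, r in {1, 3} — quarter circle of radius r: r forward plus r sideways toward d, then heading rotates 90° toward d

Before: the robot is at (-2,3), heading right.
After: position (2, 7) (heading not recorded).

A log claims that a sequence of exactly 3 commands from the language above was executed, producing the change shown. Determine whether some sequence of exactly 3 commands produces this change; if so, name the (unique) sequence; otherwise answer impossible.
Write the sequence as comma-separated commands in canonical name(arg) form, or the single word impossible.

key: running arc(left, 1) before straight(2) would end elsewhere — order is forced
start: at (-2,3), heading right
t=1 straight(2) ⇒ at (0,3), heading right
t=2 arc(left, 3) ⇒ at (3,6), heading up
t=3 arc(left, 1) ⇒ at (2,7), heading left
no rival 3-sequence matches.

straight(2), arc(left, 3), arc(left, 1)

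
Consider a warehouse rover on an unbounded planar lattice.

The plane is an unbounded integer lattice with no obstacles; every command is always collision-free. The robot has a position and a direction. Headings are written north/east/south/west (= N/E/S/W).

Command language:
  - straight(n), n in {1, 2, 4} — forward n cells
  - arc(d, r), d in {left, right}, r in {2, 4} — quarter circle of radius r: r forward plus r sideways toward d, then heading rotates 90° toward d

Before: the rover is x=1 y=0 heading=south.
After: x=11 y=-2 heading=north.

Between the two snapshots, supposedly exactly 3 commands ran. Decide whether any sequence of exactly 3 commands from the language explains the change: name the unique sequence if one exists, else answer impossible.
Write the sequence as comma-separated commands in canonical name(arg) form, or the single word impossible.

arc(left, 4), straight(4), arc(left, 2)

key: order matters: swapping arc(left, 4) and arc(left, 2) lands elsewhere
initial: x=1 y=0 heading=south
[1] after arc(left, 4): x=5 y=-4 heading=east
[2] after straight(4): x=9 y=-4 heading=east
[3] after arc(left, 2): x=11 y=-2 heading=north
all 343 alternatives checked — unique.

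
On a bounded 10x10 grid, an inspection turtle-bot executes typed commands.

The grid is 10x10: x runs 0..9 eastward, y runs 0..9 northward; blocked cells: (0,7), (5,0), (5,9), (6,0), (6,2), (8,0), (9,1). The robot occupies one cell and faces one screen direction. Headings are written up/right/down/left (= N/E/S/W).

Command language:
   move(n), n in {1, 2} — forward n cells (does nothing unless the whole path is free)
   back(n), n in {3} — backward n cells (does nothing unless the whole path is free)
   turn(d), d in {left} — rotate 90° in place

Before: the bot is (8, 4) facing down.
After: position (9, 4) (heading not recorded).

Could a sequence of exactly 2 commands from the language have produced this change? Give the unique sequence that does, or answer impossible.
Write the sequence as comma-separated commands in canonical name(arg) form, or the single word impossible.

turn(left), move(1)

key: order matters: swapping turn(left) and move(1) lands elsewhere
begin: (8, 4) facing down
step 1 (turn(left)): (8, 4) facing right
step 2 (move(1)): (9, 4) facing right
uniquely the one of 16 2-step routes that fits.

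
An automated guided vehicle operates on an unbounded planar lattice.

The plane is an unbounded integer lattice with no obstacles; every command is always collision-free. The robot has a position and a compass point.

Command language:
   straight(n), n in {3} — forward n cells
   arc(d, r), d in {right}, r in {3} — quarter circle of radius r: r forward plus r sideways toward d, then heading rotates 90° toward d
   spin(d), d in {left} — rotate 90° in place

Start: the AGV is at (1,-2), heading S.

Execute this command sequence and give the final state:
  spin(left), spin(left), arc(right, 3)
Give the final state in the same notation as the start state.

at (4,1), heading E

initial: at (1,-2), heading S
t=1 spin(left) ⇒ at (1,-2), heading E
t=2 spin(left) ⇒ at (1,-2), heading N
t=3 arc(right, 3) ⇒ at (4,1), heading E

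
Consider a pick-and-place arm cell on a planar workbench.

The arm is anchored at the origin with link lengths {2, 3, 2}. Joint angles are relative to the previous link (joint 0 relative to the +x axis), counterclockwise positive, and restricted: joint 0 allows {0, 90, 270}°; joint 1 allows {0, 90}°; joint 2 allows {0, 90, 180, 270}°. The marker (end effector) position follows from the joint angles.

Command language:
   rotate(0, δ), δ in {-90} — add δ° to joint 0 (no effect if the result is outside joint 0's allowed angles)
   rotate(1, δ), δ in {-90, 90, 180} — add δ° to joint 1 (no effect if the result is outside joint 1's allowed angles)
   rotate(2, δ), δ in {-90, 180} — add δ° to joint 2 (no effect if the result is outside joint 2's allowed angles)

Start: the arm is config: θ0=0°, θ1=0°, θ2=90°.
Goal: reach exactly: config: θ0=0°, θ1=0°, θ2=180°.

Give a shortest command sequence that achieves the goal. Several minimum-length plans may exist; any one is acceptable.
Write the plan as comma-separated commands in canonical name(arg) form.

rotate(2, -90), rotate(2, 180)

from: config: θ0=0°, θ1=0°, θ2=90°
1. rotate(2, -90) → config: θ0=0°, θ1=0°, θ2=0°
2. rotate(2, 180) → config: θ0=0°, θ1=0°, θ2=180°
nothing shorter than 2 reaches the goal.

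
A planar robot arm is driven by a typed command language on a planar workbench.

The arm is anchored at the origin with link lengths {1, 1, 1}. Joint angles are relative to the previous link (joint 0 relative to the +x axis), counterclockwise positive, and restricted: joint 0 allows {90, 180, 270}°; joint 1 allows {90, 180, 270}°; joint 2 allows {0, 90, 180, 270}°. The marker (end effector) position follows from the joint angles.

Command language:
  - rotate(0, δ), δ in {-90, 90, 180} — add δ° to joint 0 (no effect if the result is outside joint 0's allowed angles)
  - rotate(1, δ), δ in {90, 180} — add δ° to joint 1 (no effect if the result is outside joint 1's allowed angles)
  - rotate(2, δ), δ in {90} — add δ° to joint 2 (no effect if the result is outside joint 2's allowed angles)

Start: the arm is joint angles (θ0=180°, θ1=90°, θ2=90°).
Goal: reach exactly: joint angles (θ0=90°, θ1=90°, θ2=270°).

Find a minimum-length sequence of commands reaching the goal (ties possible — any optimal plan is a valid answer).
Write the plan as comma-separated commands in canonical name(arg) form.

start: joint angles (θ0=180°, θ1=90°, θ2=90°)
step 1 (rotate(0, -90)): joint angles (θ0=90°, θ1=90°, θ2=90°)
step 2 (rotate(2, 90)): joint angles (θ0=90°, θ1=90°, θ2=180°)
step 3 (rotate(2, 90)): joint angles (θ0=90°, θ1=90°, θ2=270°)
minimal: 3 command(s), checked below 3.

rotate(0, -90), rotate(2, 90), rotate(2, 90)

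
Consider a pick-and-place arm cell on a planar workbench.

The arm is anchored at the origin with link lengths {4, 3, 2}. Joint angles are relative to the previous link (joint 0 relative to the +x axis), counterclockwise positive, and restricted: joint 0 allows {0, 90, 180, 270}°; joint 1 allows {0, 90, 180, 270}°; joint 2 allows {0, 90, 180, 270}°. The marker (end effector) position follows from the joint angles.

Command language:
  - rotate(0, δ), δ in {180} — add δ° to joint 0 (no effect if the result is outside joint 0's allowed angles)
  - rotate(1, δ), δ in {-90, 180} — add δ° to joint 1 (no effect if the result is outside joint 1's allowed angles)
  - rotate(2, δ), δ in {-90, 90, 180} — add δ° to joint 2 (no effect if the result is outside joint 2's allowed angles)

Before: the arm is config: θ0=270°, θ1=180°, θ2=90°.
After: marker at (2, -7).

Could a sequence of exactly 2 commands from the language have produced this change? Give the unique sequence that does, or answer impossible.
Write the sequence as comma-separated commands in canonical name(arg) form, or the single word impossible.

from: config: θ0=270°, θ1=180°, θ2=90°
t=1 rotate(1, -90) ⇒ config: θ0=270°, θ1=90°, θ2=90°
t=2 rotate(1, -90) ⇒ config: θ0=270°, θ1=0°, θ2=90°
no rival 2-sequence matches.

rotate(1, -90), rotate(1, -90)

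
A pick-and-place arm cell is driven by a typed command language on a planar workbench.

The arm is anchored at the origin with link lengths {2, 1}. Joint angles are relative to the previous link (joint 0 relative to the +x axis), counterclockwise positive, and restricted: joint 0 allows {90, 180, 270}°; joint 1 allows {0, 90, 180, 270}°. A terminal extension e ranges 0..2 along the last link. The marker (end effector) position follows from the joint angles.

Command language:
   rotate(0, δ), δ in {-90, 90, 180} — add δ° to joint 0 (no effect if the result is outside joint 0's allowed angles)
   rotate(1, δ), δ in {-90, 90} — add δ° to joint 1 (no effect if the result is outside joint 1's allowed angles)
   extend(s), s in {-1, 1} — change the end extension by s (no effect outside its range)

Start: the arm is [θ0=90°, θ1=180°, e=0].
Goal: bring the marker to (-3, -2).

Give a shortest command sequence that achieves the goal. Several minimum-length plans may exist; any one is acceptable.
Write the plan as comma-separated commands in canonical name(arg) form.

initial: [θ0=90°, θ1=180°, e=0]
1. rotate(1, 90) → [θ0=90°, θ1=270°, e=0]
2. extend(1) → [θ0=90°, θ1=270°, e=1]
3. extend(1) → [θ0=90°, θ1=270°, e=2]
4. rotate(0, 180) → [θ0=270°, θ1=270°, e=2]
nothing shorter than 4 reaches the goal.

rotate(1, 90), extend(1), extend(1), rotate(0, 180)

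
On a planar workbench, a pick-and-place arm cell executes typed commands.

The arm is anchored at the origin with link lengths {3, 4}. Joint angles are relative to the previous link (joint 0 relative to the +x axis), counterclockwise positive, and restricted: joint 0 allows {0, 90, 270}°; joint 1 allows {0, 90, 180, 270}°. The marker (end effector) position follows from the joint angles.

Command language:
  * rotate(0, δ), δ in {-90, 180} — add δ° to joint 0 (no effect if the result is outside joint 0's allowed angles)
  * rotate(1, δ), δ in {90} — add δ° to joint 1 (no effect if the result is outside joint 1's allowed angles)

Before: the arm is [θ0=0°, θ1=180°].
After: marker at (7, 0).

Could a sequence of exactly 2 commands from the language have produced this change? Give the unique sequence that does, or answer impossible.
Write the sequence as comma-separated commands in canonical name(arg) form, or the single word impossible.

t0: [θ0=0°, θ1=180°]
step 1 (rotate(1, 90)): [θ0=0°, θ1=270°]
step 2 (rotate(1, 90)): [θ0=0°, θ1=0°]
no rival 2-sequence matches.

rotate(1, 90), rotate(1, 90)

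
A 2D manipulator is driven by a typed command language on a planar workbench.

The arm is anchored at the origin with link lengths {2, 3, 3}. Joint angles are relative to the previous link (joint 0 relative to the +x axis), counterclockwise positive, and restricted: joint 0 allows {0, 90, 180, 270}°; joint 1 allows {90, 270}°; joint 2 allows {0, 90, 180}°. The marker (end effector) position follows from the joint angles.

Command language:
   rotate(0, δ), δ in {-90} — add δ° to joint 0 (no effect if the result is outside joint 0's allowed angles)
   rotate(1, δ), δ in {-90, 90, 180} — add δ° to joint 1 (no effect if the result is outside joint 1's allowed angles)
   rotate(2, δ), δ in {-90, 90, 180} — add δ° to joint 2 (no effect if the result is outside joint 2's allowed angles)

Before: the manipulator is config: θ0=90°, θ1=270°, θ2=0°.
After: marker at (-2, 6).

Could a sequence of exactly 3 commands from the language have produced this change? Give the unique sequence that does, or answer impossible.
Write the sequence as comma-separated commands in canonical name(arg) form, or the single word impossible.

rotate(0, -90), rotate(0, -90), rotate(0, -90)

t0: config: θ0=90°, θ1=270°, θ2=0°
1. rotate(0, -90) → config: θ0=0°, θ1=270°, θ2=0°
2. rotate(0, -90) → config: θ0=270°, θ1=270°, θ2=0°
3. rotate(0, -90) → config: θ0=180°, θ1=270°, θ2=0°
uniquely the one of 343 3-step routes that fits.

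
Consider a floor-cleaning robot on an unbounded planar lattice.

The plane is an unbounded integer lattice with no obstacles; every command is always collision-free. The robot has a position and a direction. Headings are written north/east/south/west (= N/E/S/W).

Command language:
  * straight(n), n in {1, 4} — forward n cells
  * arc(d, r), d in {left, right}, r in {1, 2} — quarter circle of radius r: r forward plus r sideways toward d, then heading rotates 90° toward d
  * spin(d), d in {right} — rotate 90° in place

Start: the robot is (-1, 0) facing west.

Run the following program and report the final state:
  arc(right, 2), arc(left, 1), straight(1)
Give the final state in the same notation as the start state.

begin: (-1, 0) facing west
step 1 (arc(right, 2)): (-3, 2) facing north
step 2 (arc(left, 1)): (-4, 3) facing west
step 3 (straight(1)): (-5, 3) facing west

(-5, 3) facing west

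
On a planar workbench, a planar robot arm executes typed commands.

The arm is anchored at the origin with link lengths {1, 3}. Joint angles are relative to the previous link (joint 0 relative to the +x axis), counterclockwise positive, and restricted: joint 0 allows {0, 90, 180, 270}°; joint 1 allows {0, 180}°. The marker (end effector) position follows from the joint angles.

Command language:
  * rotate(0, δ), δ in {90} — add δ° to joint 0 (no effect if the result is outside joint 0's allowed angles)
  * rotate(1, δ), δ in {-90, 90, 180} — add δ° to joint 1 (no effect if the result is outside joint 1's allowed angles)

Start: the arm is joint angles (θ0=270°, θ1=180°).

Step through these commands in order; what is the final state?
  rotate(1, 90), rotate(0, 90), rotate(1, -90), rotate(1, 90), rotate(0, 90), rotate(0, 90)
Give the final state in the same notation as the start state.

from: joint angles (θ0=270°, θ1=180°)
step 1 (rotate(1, 90)): joint angles (θ0=270°, θ1=180°)
step 2 (rotate(0, 90)): joint angles (θ0=0°, θ1=180°)
step 3 (rotate(1, -90)): joint angles (θ0=0°, θ1=180°)
step 4 (rotate(1, 90)): joint angles (θ0=0°, θ1=180°)
step 5 (rotate(0, 90)): joint angles (θ0=90°, θ1=180°)
step 6 (rotate(0, 90)): joint angles (θ0=180°, θ1=180°)

joint angles (θ0=180°, θ1=180°)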